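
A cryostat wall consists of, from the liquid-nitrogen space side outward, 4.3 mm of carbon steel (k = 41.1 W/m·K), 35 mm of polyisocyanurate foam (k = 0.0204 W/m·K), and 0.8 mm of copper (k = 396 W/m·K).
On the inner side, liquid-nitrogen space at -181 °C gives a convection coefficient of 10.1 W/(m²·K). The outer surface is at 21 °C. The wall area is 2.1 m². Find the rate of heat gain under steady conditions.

Series thermal resistances:
R_inner film = 1/(h_i·A) = 1/(10.1×2.1) = 0.04715 K/W
R_carbon steel = L/(kA) = 0.0043/(41.1×2.1) = 4.982×10^-5 K/W
R_polyisocyanurate foam = L/(kA) = 0.035/(0.0204×2.1) = 0.817 K/W
R_copper = L/(kA) = 0.0008/(396×2.1) = 9.62×10^-7 K/W
R_total = 0.8642 K/W
Q = ΔT / R_total = 202 / 0.8642

Q ≈ 234 W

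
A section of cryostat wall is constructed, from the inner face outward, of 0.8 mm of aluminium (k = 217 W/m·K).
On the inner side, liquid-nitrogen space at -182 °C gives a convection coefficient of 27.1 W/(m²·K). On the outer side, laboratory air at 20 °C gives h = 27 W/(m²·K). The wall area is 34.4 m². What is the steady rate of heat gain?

Q ≈ 94000 W

Thermal resistances in series:
R_inner film = 1/(h_i·A) = 1/(27.1×34.4) = 0.001073 K/W
R_aluminium = L/(kA) = 0.0008/(217×34.4) = 1.072×10^-7 K/W
R_outer film = 1/(h_o·A) = 1/(27×34.4) = 0.001077 K/W
R_total = 0.002149 K/W
Q = ΔT / R_total = 202 / 0.002149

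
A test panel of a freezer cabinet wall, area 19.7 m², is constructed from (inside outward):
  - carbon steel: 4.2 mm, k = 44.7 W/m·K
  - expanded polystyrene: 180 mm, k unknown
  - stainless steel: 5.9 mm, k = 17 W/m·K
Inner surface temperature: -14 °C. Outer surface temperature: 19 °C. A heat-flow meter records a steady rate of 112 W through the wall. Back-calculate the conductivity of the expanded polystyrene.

k ≈ 0.031 W/(m·K)

Using the resistance-network approach (series):
R_carbon steel = L/(kA) = 0.0042/(44.7×19.7) = 4.77×10^-6 K/W
R_stainless steel = L/(kA) = 0.0059/(17×19.7) = 1.762×10^-5 K/W
Sum of known resistances R_other = 2.239×10^-5 K/W
Total R = ΔT/Q = 33/112 = 0.2946 K/W
R_expanded polystyrene = R_total − R_other = 0.2946 K/W
k = L/(R·A) = 0.18/(0.2946×19.7)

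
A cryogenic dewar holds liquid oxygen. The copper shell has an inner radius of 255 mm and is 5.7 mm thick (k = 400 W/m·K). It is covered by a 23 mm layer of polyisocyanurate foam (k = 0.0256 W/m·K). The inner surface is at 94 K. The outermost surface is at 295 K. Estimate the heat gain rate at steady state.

Q ≈ 208 W

Spherical conduction: R = (1/r_in − 1/r_out)/(4πk) per layer; series-sum.
R_copper shell = (1/0.255 − 1/0.2607)/(4π×400) = 1.706×10^-5 K/W
R_polyisocyanurate foam = (1/0.2607 − 1/0.2837)/(4π×0.0256) = 0.9667 K/W
R_total = 0.9667 K/W
Q = ΔT/R_total = 201/0.9667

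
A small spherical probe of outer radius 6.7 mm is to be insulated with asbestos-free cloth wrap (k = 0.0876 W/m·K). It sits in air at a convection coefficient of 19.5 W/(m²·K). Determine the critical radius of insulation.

For a sphere r_cr = 2k/h = 2×0.0876/19.5
r_cr = 8.98 mm; since the bare radius (6.7 mm) is below r_cr, adding a thin layer of insulation will *increase* heat loss.

r_cr ≈ 8.98 mm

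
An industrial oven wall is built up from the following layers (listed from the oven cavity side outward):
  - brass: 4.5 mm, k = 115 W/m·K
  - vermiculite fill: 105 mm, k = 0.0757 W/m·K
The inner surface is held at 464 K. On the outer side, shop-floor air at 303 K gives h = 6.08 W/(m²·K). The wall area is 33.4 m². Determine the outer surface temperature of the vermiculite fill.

T ≈ 320 K

Model the wall as resistances in series:
R_brass = L/(kA) = 0.0045/(115×33.4) = 1.172×10^-6 K/W
R_vermiculite fill = L/(kA) = 0.105/(0.0757×33.4) = 0.04153 K/W
R_outer film = 1/(h_o·A) = 1/(6.08×33.4) = 0.004924 K/W
R_total = 0.04645 K/W;  Q = ΔT/R_total = 161/0.04645 = 3466 W
T_interface = T_inner − Q·ΣR(inner→interface) = 464 − 3470×0.04153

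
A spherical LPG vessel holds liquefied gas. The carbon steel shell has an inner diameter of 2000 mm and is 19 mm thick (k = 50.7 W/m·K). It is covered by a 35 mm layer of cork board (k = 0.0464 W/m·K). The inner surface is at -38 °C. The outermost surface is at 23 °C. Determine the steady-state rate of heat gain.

For a spherical shell R = (1/r₁ − 1/r₂)/(4πk); film R = 1/(h·4πr²). In series:
R_carbon steel shell = (1/1 − 1/1.019)/(4π×50.7) = 2.927×10^-5 K/W
R_cork board = (1/1.019 − 1/1.054)/(4π×0.0464) = 0.05589 K/W
R_total = 0.05592 K/W
Q = ΔT/R_total = 61/0.05592

Q ≈ 1090 W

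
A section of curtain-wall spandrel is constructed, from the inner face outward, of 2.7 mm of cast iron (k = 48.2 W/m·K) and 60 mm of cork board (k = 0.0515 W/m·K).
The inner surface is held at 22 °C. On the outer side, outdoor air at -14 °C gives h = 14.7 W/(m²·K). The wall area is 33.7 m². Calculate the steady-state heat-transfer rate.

Using the resistance-network approach (series):
R_cast iron = L/(kA) = 0.0027/(48.2×33.7) = 1.662×10^-6 K/W
R_cork board = L/(kA) = 0.06/(0.0515×33.7) = 0.03457 K/W
R_outer film = 1/(h_o·A) = 1/(14.7×33.7) = 0.002019 K/W
R_total = 0.03659 K/W
Q = ΔT / R_total = 36 / 0.03659

Q ≈ 984 W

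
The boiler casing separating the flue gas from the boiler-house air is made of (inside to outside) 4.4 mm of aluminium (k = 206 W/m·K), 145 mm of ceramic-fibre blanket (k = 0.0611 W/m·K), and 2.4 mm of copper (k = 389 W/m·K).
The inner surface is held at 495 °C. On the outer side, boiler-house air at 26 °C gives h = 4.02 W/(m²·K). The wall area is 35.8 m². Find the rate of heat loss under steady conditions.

Model the wall as resistances in series:
R_aluminium = L/(kA) = 0.0044/(206×35.8) = 5.966×10^-7 K/W
R_ceramic-fibre blanket = L/(kA) = 0.145/(0.0611×35.8) = 0.06629 K/W
R_copper = L/(kA) = 0.0024/(389×35.8) = 1.723×10^-7 K/W
R_outer film = 1/(h_o·A) = 1/(4.02×35.8) = 0.006948 K/W
R_total = 0.07324 K/W
Q = ΔT / R_total = 469 / 0.07324

Q ≈ 6400 W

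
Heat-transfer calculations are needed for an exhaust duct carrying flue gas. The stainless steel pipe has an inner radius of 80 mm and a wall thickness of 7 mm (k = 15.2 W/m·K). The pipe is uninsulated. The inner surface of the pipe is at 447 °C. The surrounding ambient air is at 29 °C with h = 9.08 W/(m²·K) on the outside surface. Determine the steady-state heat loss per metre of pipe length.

Per-layer cylindrical resistances, series-summed:
R_stainless steel pipe wall = ln(87/80)/(2π×15.2×1) = 8.783×10^-4 K/W
R_outer film = 1/(h_o·2πr_oL) = 1/(9.08×2π×0.087×1) = 0.2015 K/W
R_total = 0.2024 K/W
Q = ΔT/R_total = 418/0.2024

q′ ≈ 2070 W/m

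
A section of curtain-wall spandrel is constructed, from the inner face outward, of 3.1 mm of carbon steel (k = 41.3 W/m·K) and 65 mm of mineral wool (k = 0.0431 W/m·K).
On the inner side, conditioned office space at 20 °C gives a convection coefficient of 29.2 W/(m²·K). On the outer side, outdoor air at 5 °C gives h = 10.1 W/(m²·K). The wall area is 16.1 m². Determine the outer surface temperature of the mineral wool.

T ≈ 5.9 °C

Using the resistance-network approach (series):
R_inner film = 1/(h_i·A) = 1/(29.2×16.1) = 0.002127 K/W
R_carbon steel = L/(kA) = 0.0031/(41.3×16.1) = 4.662×10^-6 K/W
R_mineral wool = L/(kA) = 0.065/(0.0431×16.1) = 0.09367 K/W
R_outer film = 1/(h_o·A) = 1/(10.1×16.1) = 0.00615 K/W
R_total = 0.102 K/W;  Q = ΔT/R_total = 15/0.102 = 147.1 W
T_interface = T_inner − Q·ΣR(inner→interface) = 20 − 147×0.0958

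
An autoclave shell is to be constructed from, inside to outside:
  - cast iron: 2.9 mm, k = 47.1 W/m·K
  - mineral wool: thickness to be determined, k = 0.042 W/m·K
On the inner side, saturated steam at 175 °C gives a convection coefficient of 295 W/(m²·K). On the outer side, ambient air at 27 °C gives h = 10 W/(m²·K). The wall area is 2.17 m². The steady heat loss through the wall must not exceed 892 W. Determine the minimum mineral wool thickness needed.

Treating each layer as a thermal resistance in series:
R_inner film = 1/(h_i·A) = 1/(295×2.17) = 0.001562 K/W
R_cast iron = L/(kA) = 0.0029/(47.1×2.17) = 2.837×10^-5 K/W
R_outer film = 1/(h_o·A) = 1/(10×2.17) = 0.04608 K/W
Sum of the known resistances R_other = 0.04767 K/W
Required total resistance R_tot = ΔT/Q_allow = 148/892 = 0.1659 K/W
R_mineral wool = R_tot − R_other = 0.1182 K/W
L = R·k·A = 0.1182×0.042×2.17

L ≈ 10.8 mm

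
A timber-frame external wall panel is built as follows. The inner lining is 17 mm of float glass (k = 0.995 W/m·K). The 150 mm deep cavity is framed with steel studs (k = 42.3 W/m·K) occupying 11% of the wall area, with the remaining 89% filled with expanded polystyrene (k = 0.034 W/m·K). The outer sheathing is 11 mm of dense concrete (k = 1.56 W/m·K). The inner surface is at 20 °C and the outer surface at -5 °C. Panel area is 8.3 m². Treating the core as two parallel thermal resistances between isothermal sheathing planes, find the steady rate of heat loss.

Sheathing layers in series; stud and cavity paths in parallel between them.
R_inner = 0.017/(0.995×8.3) = 0.002058 K/W
R_stud  = 0.15/(42.3×0.11×8.3) = 0.003884 K/W
R_cav   = 0.15/(0.034×0.89×8.3) = 0.5972 K/W
1/R_core = 1/R_stud + 1/R_cav → R_core = 0.003859 K/W
R_outer = 0.011/(1.56×8.3) = 8.496×10^-4 K/W
R_total = 0.006767 K/W
Q = ΔT/R_total = 25/0.006767

Q ≈ 3690 W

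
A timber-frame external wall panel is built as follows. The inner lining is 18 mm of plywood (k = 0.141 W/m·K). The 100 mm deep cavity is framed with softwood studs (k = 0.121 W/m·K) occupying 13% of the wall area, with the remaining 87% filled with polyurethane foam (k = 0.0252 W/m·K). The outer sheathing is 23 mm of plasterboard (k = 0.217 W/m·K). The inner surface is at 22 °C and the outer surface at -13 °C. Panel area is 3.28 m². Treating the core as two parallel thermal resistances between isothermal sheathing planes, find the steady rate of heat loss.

Sheathing layers in series; stud and cavity paths in parallel between them.
R_inner = 0.018/(0.141×3.28) = 0.03892 K/W
R_stud  = 0.1/(0.121×0.13×3.28) = 1.938 K/W
R_cav   = 0.1/(0.0252×0.87×3.28) = 1.391 K/W
1/R_core = 1/R_stud + 1/R_cav → R_core = 0.8097 K/W
R_outer = 0.023/(0.217×3.28) = 0.03231 K/W
R_total = 0.8809 K/W
Q = ΔT/R_total = 35/0.8809

Q ≈ 39.7 W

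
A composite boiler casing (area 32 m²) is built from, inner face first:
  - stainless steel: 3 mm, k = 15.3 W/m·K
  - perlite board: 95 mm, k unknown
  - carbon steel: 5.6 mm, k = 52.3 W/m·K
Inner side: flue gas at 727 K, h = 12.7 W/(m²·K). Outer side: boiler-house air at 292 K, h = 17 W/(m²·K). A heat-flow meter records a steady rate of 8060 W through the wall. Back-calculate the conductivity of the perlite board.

Series thermal resistances:
R_inner film = 1/(h_i·A) = 1/(12.7×32) = 0.002461 K/W
R_stainless steel = L/(kA) = 0.003/(15.3×32) = 6.127×10^-6 K/W
R_carbon steel = L/(kA) = 0.0056/(52.3×32) = 3.346×10^-6 K/W
R_outer film = 1/(h_o·A) = 1/(17×32) = 0.001838 K/W
Sum of known resistances R_other = 0.004308 K/W
Total R = ΔT/Q = 435/8060 = 0.05397 K/W
R_perlite board = R_total − R_other = 0.04966 K/W
k = L/(R·A) = 0.095/(0.04966×32)

k ≈ 0.0598 W/(m·K)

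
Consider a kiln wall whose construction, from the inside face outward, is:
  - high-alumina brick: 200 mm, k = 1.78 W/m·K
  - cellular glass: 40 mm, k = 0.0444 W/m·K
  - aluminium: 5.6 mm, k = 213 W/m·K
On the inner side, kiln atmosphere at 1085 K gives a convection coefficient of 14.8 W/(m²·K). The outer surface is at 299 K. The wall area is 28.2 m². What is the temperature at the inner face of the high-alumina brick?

Treating each layer as a thermal resistance in series:
R_inner film = 1/(h_i·A) = 1/(14.8×28.2) = 0.002396 K/W
R_high-alumina brick = L/(kA) = 0.2/(1.78×28.2) = 0.003984 K/W
R_cellular glass = L/(kA) = 0.04/(0.0444×28.2) = 0.03195 K/W
R_aluminium = L/(kA) = 0.0056/(213×28.2) = 9.323×10^-7 K/W
R_total = 0.03833 K/W;  Q = ΔT/R_total = 786/0.03833 = 20510 W
T_interface = T_inner − Q·ΣR(inner→interface) = 1085 − 20500×0.002396

T ≈ 1040 K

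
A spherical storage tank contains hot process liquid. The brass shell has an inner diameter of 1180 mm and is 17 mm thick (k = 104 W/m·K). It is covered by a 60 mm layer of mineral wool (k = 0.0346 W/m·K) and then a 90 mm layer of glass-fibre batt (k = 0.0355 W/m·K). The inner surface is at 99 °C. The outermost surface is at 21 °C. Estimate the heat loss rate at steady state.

Q ≈ 105 W

For a spherical shell R = (1/r₁ − 1/r₂)/(4πk); film R = 1/(h·4πr²). In series:
R_brass shell = (1/0.59 − 1/0.607)/(4π×104) = 3.632×10^-5 K/W
R_mineral wool = (1/0.607 − 1/0.667)/(4π×0.0346) = 0.3408 K/W
R_glass-fibre batt = (1/0.667 − 1/0.757)/(4π×0.0355) = 0.3996 K/W
R_total = 0.7404 K/W
Q = ΔT/R_total = 78/0.7404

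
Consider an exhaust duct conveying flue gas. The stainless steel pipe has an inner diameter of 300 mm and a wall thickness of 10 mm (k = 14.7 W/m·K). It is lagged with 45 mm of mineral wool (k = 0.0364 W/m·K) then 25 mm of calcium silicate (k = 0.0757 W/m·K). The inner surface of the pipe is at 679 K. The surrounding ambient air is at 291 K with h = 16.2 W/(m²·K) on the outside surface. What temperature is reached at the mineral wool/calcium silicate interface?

Per-layer cylindrical resistances, series-summed:
R_stainless steel pipe wall = ln(160/150)/(2π×14.7×1) = 6.987×10^-4 K/W
R_mineral wool = ln(205/160)/(2π×0.0364×1) = 1.084 K/W
R_calcium silicate = ln(230/205)/(2π×0.0757×1) = 0.2419 K/W
R_outer film = 1/(h_o·2πr_oL) = 1/(16.2×2π×0.23×1) = 0.04271 K/W
R_total = 1.369 K/W
Q = ΔT/R_total = 388/1.369
Q = 283 W/m
T_interface = T_inner − Q·ΣR(inner→interface) = 679 − 283×1.084

T ≈ 372 K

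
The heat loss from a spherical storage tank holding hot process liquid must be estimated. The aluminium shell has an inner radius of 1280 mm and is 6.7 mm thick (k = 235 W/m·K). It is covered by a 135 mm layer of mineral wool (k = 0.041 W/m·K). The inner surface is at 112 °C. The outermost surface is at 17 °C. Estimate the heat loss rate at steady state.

Radial (spherical) resistances in series:
R_aluminium shell = (1/1.28 − 1/1.2867)/(4π×235) = 1.378×10^-6 K/W
R_mineral wool = (1/1.2867 − 1/1.4217)/(4π×0.041) = 0.1432 K/W
R_total = 0.1432 K/W
Q = ΔT/R_total = 95/0.1432

Q ≈ 663 W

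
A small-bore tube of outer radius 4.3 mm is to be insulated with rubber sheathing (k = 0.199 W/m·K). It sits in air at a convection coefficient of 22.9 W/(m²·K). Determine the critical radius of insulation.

r_cr ≈ 8.69 mm

For a cylinder r_cr = k/h = 0.199/22.9
r_cr = 8.69 mm; since the bare radius (4.3 mm) is below r_cr, adding a thin layer of insulation will *increase* heat loss.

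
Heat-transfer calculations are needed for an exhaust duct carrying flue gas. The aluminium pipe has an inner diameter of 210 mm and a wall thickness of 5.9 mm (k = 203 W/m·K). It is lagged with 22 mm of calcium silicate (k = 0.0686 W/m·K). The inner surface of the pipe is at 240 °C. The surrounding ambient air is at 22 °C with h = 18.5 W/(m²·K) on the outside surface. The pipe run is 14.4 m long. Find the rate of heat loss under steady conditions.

Cylindrical conduction, so R = ln(r₂/r₁)/(2πkL) per layer, in series:
R_aluminium pipe wall = ln(110.9/105)/(2π×203×14.4) = 2.976×10^-6 K/W
R_calcium silicate = ln(132.9/110.9)/(2π×0.0686×14.4) = 0.02916 K/W
R_outer film = 1/(h_o·2πr_oL) = 1/(18.5×2π×0.1329×14.4) = 0.004495 K/W
R_total = 0.03365 K/W
Q = ΔT/R_total = 218/0.03365

Q ≈ 6480 W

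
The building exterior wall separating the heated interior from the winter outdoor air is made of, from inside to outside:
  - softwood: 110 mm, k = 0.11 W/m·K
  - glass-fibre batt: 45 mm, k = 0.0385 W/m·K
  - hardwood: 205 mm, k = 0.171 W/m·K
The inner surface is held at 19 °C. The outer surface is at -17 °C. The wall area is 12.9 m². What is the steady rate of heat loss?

Thermal resistances in series:
R_softwood = L/(kA) = 0.11/(0.11×12.9) = 0.07752 K/W
R_glass-fibre batt = L/(kA) = 0.045/(0.0385×12.9) = 0.09061 K/W
R_hardwood = L/(kA) = 0.205/(0.171×12.9) = 0.09293 K/W
R_total = 0.2611 K/W
Q = ΔT / R_total = 36 / 0.2611

Q ≈ 138 W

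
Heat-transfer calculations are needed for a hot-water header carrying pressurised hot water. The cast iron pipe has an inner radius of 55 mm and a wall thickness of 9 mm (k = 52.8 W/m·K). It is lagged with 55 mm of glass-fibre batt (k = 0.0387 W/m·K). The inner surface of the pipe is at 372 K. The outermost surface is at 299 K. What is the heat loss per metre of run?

q′ ≈ 28.6 W/m

Per-layer cylindrical resistances, series-summed:
R_cast iron pipe wall = ln(64/55)/(2π×52.8×1) = 4.568×10^-4 K/W
R_glass-fibre batt = ln(119/64)/(2π×0.0387×1) = 2.551 K/W
R_total = 2.551 K/W
Q = ΔT/R_total = 73/2.551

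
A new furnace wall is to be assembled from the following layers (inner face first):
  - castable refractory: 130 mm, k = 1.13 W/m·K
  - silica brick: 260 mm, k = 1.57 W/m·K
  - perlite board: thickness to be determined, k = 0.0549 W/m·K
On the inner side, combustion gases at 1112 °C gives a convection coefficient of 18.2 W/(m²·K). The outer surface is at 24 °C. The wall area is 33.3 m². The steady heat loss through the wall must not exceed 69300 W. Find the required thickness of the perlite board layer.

L ≈ 10.3 mm

Using the resistance-network approach (series):
R_inner film = 1/(h_i·A) = 1/(18.2×33.3) = 0.00165 K/W
R_castable refractory = L/(kA) = 0.13/(1.13×33.3) = 0.003455 K/W
R_silica brick = L/(kA) = 0.26/(1.57×33.3) = 0.004973 K/W
Sum of the known resistances R_other = 0.01008 K/W
Required total resistance R_tot = ΔT/Q_allow = 1088/69300 = 0.0157 K/W
R_perlite board = R_tot − R_other = 0.005622 K/W
L = R·k·A = 0.005622×0.0549×33.3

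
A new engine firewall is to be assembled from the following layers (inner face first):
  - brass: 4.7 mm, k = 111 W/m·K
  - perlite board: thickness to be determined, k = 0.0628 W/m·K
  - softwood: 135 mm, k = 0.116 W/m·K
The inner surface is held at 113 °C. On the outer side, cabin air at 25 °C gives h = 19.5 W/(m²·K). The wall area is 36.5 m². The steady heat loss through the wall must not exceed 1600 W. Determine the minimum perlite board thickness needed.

L ≈ 49.8 mm

Treating each layer as a thermal resistance in series:
R_brass = L/(kA) = 0.0047/(111×36.5) = 1.16×10^-6 K/W
R_softwood = L/(kA) = 0.135/(0.116×36.5) = 0.03188 K/W
R_outer film = 1/(h_o·A) = 1/(19.5×36.5) = 0.001405 K/W
Sum of the known resistances R_other = 0.03329 K/W
Required total resistance R_tot = ΔT/Q_allow = 88/1600 = 0.055 K/W
R_perlite board = R_tot − R_other = 0.02171 K/W
L = R·k·A = 0.02171×0.0628×36.5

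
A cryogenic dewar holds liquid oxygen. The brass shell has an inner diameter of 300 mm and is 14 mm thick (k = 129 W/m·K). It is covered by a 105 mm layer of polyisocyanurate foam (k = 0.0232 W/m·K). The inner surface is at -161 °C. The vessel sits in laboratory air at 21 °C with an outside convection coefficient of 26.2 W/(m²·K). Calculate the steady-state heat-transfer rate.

Each spherical layer contributes R = (1/r_i − 1/r_o)/(4πk):
R_brass shell = (1/0.15 − 1/0.164)/(4π×129) = 3.511×10^-4 K/W
R_polyisocyanurate foam = (1/0.164 − 1/0.269)/(4π×0.0232) = 8.164 K/W
R_outer film = 1/(h·4πr_o²) = 1/(26.2×4π×0.269²) = 0.04197 K/W
R_total = 8.206 K/W
Q = ΔT/R_total = 182/8.206

Q ≈ 22.2 W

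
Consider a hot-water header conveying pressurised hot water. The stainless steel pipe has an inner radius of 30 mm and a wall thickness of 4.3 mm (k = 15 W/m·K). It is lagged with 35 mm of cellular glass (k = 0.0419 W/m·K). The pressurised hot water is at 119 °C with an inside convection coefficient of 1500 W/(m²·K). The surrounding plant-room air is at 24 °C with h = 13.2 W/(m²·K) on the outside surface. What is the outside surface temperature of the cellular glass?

Per-layer cylindrical resistances, series-summed:
R_inner film = 1/(h_i·2πr₁L) = 1/(1500×2π×0.03×1) = 0.003537 K/W
R_stainless steel pipe wall = ln(34.3/30)/(2π×15×1) = 0.001421 K/W
R_cellular glass = ln(69.3/34.3)/(2π×0.0419×1) = 2.671 K/W
R_outer film = 1/(h_o·2πr_oL) = 1/(13.2×2π×0.0693×1) = 0.174 K/W
R_total = 2.85 K/W
Q = ΔT/R_total = 95/2.85
Q = 33.3 W/m
T_interface = T_inner − Q·ΣR(inner→interface) = 119 − 33.3×2.676

T ≈ 29.8 °C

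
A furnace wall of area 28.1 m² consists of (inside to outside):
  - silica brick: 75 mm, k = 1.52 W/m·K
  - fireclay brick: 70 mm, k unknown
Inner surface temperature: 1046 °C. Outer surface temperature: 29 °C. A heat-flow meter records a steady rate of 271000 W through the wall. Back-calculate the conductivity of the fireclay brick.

k ≈ 1.25 W/(m·K)

Model the wall as resistances in series:
R_silica brick = L/(kA) = 0.075/(1.52×28.1) = 0.001756 K/W
Sum of known resistances R_other = 0.001756 K/W
Total R = ΔT/Q = 1017/271000 = 0.003753 K/W
R_fireclay brick = R_total − R_other = 0.001997 K/W
k = L/(R·A) = 0.07/(0.001997×28.1)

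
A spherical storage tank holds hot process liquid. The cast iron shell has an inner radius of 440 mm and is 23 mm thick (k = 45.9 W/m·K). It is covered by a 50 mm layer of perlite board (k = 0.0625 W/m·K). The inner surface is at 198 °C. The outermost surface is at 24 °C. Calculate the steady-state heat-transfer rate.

Spherical conduction: R = (1/r_in − 1/r_out)/(4πk) per layer; series-sum.
R_cast iron shell = (1/0.44 − 1/0.463)/(4π×45.9) = 1.957×10^-4 K/W
R_perlite board = (1/0.463 − 1/0.513)/(4π×0.0625) = 0.268 K/W
R_total = 0.2682 K/W
Q = ΔT/R_total = 174/0.2682

Q ≈ 649 W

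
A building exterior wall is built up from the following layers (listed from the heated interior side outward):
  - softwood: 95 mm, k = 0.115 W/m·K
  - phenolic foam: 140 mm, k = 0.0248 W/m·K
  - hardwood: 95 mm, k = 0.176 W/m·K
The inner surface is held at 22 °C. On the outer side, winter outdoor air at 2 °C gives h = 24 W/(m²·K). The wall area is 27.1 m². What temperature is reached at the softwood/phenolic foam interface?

T ≈ 19.7 °C

Treating each layer as a thermal resistance in series:
R_softwood = L/(kA) = 0.095/(0.115×27.1) = 0.03048 K/W
R_phenolic foam = L/(kA) = 0.14/(0.0248×27.1) = 0.2083 K/W
R_hardwood = L/(kA) = 0.095/(0.176×27.1) = 0.01992 K/W
R_outer film = 1/(h_o·A) = 1/(24×27.1) = 0.001538 K/W
R_total = 0.2602 K/W;  Q = ΔT/R_total = 20/0.2602 = 76.85 W
T_interface = T_inner − Q·ΣR(inner→interface) = 22 − 76.9×0.03048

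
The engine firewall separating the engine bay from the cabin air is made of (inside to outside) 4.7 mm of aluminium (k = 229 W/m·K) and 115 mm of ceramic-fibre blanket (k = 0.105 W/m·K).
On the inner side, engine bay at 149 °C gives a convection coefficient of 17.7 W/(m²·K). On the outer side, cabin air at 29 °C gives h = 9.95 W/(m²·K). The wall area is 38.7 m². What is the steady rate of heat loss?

Thermal resistances in series:
R_inner film = 1/(h_i·A) = 1/(17.7×38.7) = 0.00146 K/W
R_aluminium = L/(kA) = 0.0047/(229×38.7) = 5.303×10^-7 K/W
R_ceramic-fibre blanket = L/(kA) = 0.115/(0.105×38.7) = 0.0283 K/W
R_outer film = 1/(h_o·A) = 1/(9.95×38.7) = 0.002597 K/W
R_total = 0.03236 K/W
Q = ΔT / R_total = 120 / 0.03236

Q ≈ 3710 W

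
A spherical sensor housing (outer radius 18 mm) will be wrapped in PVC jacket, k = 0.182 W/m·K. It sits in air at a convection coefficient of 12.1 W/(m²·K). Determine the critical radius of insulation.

For a sphere r_cr = 2k/h = 2×0.182/12.1
r_cr = 30.1 mm; since the bare radius (18 mm) is below r_cr, adding a thin layer of insulation will *increase* heat loss.

r_cr ≈ 30.1 mm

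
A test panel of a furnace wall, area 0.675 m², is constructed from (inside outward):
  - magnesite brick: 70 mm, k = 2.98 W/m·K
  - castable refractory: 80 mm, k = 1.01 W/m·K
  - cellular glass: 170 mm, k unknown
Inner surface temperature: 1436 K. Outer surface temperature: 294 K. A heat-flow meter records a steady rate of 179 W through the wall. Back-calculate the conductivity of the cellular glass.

Model the wall as resistances in series:
R_magnesite brick = L/(kA) = 0.07/(2.98×0.675) = 0.0348 K/W
R_castable refractory = L/(kA) = 0.08/(1.01×0.675) = 0.1173 K/W
Sum of known resistances R_other = 0.1521 K/W
Total R = ΔT/Q = 1142/179 = 6.38 K/W
R_cellular glass = R_total − R_other = 6.228 K/W
k = L/(R·A) = 0.17/(6.228×0.675)

k ≈ 0.0404 W/(m·K)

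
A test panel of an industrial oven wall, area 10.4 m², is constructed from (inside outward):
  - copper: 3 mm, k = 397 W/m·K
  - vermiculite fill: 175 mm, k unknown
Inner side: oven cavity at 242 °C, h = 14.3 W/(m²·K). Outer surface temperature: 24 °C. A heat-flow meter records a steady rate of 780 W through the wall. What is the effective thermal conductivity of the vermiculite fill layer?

k ≈ 0.0617 W/(m·K)

Model the wall as resistances in series:
R_inner film = 1/(h_i·A) = 1/(14.3×10.4) = 0.006724 K/W
R_copper = L/(kA) = 0.003/(397×10.4) = 7.266×10^-7 K/W
Sum of known resistances R_other = 0.006725 K/W
Total R = ΔT/Q = 218/780 = 0.2795 K/W
R_vermiculite fill = R_total − R_other = 0.2728 K/W
k = L/(R·A) = 0.175/(0.2728×10.4)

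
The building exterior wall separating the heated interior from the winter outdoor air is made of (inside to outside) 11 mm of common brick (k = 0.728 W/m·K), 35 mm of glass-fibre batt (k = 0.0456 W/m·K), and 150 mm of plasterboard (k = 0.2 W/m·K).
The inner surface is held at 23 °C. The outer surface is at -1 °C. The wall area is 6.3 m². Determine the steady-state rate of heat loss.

Using the resistance-network approach (series):
R_common brick = L/(kA) = 0.011/(0.728×6.3) = 0.002398 K/W
R_glass-fibre batt = L/(kA) = 0.035/(0.0456×6.3) = 0.1218 K/W
R_plasterboard = L/(kA) = 0.15/(0.2×6.3) = 0.119 K/W
R_total = 0.2433 K/W
Q = ΔT / R_total = 24 / 0.2433

Q ≈ 98.7 W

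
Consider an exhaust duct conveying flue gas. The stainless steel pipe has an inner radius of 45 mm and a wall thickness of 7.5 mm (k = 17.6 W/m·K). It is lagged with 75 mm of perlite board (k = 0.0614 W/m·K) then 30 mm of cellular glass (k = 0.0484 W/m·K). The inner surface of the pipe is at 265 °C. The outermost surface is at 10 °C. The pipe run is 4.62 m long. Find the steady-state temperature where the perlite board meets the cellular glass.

T ≈ 69.1 °C

Cylindrical conduction, so R = ln(r₂/r₁)/(2πkL) per layer, in series:
R_stainless steel pipe wall = ln(52.5/45)/(2π×17.6×4.62) = 3.017×10^-4 K/W
R_perlite board = ln(127.5/52.5)/(2π×0.0614×4.62) = 0.4978 K/W
R_cellular glass = ln(157.5/127.5)/(2π×0.0484×4.62) = 0.1504 K/W
R_total = 0.6485 K/W
Q = ΔT/R_total = 255/0.6485
Q = 393 W
T_interface = T_inner − Q·ΣR(inner→interface) = 265 − 393×0.4981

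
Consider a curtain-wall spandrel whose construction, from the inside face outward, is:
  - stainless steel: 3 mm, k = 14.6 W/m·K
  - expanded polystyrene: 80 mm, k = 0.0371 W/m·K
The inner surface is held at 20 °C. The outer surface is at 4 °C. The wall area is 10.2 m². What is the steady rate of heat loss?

Q ≈ 75.7 W

Model the wall as resistances in series:
R_stainless steel = L/(kA) = 0.003/(14.6×10.2) = 2.015×10^-5 K/W
R_expanded polystyrene = L/(kA) = 0.08/(0.0371×10.2) = 0.2114 K/W
R_total = 0.2114 K/W
Q = ΔT / R_total = 16 / 0.2114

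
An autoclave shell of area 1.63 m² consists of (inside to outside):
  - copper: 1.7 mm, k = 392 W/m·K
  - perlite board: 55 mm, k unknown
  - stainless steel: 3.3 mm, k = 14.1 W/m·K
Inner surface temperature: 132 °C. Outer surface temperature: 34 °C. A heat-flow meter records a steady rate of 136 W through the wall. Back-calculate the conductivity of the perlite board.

k ≈ 0.0468 W/(m·K)

Model the wall as resistances in series:
R_copper = L/(kA) = 0.0017/(392×1.63) = 2.661×10^-6 K/W
R_stainless steel = L/(kA) = 0.0033/(14.1×1.63) = 1.436×10^-4 K/W
Sum of known resistances R_other = 1.462×10^-4 K/W
Total R = ΔT/Q = 98/136 = 0.7206 K/W
R_perlite board = R_total − R_other = 0.7204 K/W
k = L/(R·A) = 0.055/(0.7204×1.63)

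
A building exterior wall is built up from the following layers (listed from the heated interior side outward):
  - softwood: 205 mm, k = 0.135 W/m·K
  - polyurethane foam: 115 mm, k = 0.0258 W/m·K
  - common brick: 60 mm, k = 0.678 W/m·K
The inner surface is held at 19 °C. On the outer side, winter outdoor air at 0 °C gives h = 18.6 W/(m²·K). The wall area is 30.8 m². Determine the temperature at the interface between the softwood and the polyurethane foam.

Series thermal resistances:
R_softwood = L/(kA) = 0.205/(0.135×30.8) = 0.0493 K/W
R_polyurethane foam = L/(kA) = 0.115/(0.0258×30.8) = 0.1447 K/W
R_common brick = L/(kA) = 0.06/(0.678×30.8) = 0.002873 K/W
R_outer film = 1/(h_o·A) = 1/(18.6×30.8) = 0.001746 K/W
R_total = 0.1986 K/W;  Q = ΔT/R_total = 19/0.1986 = 95.65 W
T_interface = T_inner − Q·ΣR(inner→interface) = 19 − 95.6×0.0493

T ≈ 14.3 °C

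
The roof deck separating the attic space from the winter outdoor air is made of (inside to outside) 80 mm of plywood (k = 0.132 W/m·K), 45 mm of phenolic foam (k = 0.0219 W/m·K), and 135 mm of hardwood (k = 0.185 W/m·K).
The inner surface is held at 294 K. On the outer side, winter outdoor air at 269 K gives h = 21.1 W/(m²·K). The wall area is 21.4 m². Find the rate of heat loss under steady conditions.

Model the wall as resistances in series:
R_plywood = L/(kA) = 0.08/(0.132×21.4) = 0.02832 K/W
R_phenolic foam = L/(kA) = 0.045/(0.0219×21.4) = 0.09602 K/W
R_hardwood = L/(kA) = 0.135/(0.185×21.4) = 0.0341 K/W
R_outer film = 1/(h_o·A) = 1/(21.1×21.4) = 0.002215 K/W
R_total = 0.1607 K/W
Q = ΔT / R_total = 25 / 0.1607

Q ≈ 156 W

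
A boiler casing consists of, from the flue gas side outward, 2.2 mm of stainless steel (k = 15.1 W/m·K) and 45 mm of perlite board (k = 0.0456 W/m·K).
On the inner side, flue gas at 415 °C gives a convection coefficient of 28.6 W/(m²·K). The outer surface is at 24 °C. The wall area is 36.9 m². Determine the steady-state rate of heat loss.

Q ≈ 14100 W

Treating each layer as a thermal resistance in series:
R_inner film = 1/(h_i·A) = 1/(28.6×36.9) = 9.476×10^-4 K/W
R_stainless steel = L/(kA) = 0.0022/(15.1×36.9) = 3.948×10^-6 K/W
R_perlite board = L/(kA) = 0.045/(0.0456×36.9) = 0.02674 K/W
R_total = 0.0277 K/W
Q = ΔT / R_total = 391 / 0.0277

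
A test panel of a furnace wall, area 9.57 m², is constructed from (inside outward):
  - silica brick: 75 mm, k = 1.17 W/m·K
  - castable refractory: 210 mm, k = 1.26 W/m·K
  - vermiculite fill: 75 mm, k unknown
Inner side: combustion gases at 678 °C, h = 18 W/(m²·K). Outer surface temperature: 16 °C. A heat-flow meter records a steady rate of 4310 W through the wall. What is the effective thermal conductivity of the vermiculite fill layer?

Using the resistance-network approach (series):
R_inner film = 1/(h_i·A) = 1/(18×9.57) = 0.005805 K/W
R_silica brick = L/(kA) = 0.075/(1.17×9.57) = 0.006698 K/W
R_castable refractory = L/(kA) = 0.21/(1.26×9.57) = 0.01742 K/W
Sum of known resistances R_other = 0.02992 K/W
Total R = ΔT/Q = 662/4310 = 0.1536 K/W
R_vermiculite fill = R_total − R_other = 0.1237 K/W
k = L/(R·A) = 0.075/(0.1237×9.57)

k ≈ 0.0634 W/(m·K)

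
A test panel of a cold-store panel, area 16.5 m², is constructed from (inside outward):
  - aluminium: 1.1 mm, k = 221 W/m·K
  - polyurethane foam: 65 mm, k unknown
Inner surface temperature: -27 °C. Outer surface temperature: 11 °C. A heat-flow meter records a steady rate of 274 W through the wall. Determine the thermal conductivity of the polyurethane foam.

k ≈ 0.0284 W/(m·K)

Treating each layer as a thermal resistance in series:
R_aluminium = L/(kA) = 0.0011/(221×16.5) = 3.017×10^-7 K/W
Sum of known resistances R_other = 3.017×10^-7 K/W
Total R = ΔT/Q = 38/274 = 0.1387 K/W
R_polyurethane foam = R_total − R_other = 0.1387 K/W
k = L/(R·A) = 0.065/(0.1387×16.5)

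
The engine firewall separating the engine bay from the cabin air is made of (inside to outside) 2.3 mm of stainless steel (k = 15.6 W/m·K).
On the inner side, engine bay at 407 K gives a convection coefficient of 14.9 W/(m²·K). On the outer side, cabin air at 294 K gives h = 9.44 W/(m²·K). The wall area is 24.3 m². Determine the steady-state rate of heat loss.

Q ≈ 15900 W

Using the resistance-network approach (series):
R_inner film = 1/(h_i·A) = 1/(14.9×24.3) = 0.002762 K/W
R_stainless steel = L/(kA) = 0.0023/(15.6×24.3) = 6.067×10^-6 K/W
R_outer film = 1/(h_o·A) = 1/(9.44×24.3) = 0.004359 K/W
R_total = 0.007127 K/W
Q = ΔT / R_total = 113 / 0.007127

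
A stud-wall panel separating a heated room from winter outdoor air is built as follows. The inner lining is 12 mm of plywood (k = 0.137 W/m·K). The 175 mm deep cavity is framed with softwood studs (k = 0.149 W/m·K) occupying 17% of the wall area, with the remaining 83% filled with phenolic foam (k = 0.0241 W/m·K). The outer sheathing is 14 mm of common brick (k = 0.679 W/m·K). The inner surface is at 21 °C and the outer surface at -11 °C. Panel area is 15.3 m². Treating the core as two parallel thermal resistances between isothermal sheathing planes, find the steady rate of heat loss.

Q ≈ 123 W

Sheathing layers in series; stud and cavity paths in parallel between them.
R_inner = 0.012/(0.137×15.3) = 0.005725 K/W
R_stud  = 0.175/(0.149×0.17×15.3) = 0.4516 K/W
R_cav   = 0.175/(0.0241×0.83×15.3) = 0.5718 K/W
1/R_core = 1/R_stud + 1/R_cav → R_core = 0.2523 K/W
R_outer = 0.014/(0.679×15.3) = 0.001348 K/W
R_total = 0.2594 K/W
Q = ΔT/R_total = 32/0.2594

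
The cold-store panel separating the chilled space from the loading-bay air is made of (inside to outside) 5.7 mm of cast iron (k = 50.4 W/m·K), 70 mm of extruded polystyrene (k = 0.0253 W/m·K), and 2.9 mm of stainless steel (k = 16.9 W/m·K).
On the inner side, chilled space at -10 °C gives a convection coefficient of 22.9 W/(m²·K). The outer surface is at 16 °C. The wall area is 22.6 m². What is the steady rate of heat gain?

Treating each layer as a thermal resistance in series:
R_inner film = 1/(h_i·A) = 1/(22.9×22.6) = 0.001932 K/W
R_cast iron = L/(kA) = 0.0057/(50.4×22.6) = 5.004×10^-6 K/W
R_extruded polystyrene = L/(kA) = 0.07/(0.0253×22.6) = 0.1224 K/W
R_stainless steel = L/(kA) = 0.0029/(16.9×22.6) = 7.593×10^-6 K/W
R_total = 0.1244 K/W
Q = ΔT / R_total = 26 / 0.1244

Q ≈ 209 W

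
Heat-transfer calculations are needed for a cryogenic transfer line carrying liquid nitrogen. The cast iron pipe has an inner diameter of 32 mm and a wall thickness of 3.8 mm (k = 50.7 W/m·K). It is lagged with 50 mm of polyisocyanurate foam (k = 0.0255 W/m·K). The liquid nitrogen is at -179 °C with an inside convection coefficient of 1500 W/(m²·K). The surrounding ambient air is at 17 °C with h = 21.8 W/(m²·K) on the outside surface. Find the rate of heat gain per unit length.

q′ ≈ 24.6 W/m

Per-layer cylindrical resistances, series-summed:
R_inner film = 1/(h_i·2πr₁L) = 1/(1500×2π×0.016×1) = 0.006631 K/W
R_cast iron pipe wall = ln(19.8/16)/(2π×50.7×1) = 6.689×10^-4 K/W
R_polyisocyanurate foam = ln(69.8/19.8)/(2π×0.0255×1) = 7.864 K/W
R_outer film = 1/(h_o·2πr_oL) = 1/(21.8×2π×0.0698×1) = 0.1046 K/W
R_total = 7.976 K/W
Q = ΔT/R_total = 196/7.976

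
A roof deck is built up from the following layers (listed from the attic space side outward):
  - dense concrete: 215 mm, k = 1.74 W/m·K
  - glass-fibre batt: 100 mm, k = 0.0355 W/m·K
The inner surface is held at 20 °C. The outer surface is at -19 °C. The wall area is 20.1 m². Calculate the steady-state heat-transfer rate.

Model the wall as resistances in series:
R_dense concrete = L/(kA) = 0.215/(1.74×20.1) = 0.006147 K/W
R_glass-fibre batt = L/(kA) = 0.1/(0.0355×20.1) = 0.1401 K/W
R_total = 0.1463 K/W
Q = ΔT / R_total = 39 / 0.1463

Q ≈ 267 W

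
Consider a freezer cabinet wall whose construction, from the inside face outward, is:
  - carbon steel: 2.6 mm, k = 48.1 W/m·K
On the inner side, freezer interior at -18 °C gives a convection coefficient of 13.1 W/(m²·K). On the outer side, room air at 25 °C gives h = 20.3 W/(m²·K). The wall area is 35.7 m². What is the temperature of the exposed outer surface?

Thermal resistances in series:
R_inner film = 1/(h_i·A) = 1/(13.1×35.7) = 0.002138 K/W
R_carbon steel = L/(kA) = 0.0026/(48.1×35.7) = 1.514×10^-6 K/W
R_outer film = 1/(h_o·A) = 1/(20.3×35.7) = 0.00138 K/W
R_total = 0.00352 K/W;  Q = ΔT/R_total = 43/0.00352 = 12220 W
T_interface = T_inner + Q·ΣR(inner→interface) = -18 + 12200×0.00214

T ≈ 8.14 °C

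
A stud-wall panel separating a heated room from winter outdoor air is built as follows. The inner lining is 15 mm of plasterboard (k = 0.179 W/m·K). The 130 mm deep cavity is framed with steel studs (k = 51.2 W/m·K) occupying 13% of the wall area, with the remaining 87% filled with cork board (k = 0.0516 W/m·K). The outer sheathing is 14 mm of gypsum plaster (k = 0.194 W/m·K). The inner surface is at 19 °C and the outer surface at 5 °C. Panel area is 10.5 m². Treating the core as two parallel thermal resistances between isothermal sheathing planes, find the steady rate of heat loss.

Sheathing layers in series; stud and cavity paths in parallel between them.
R_inner = 0.015/(0.179×10.5) = 0.007981 K/W
R_stud  = 0.13/(51.2×0.13×10.5) = 0.00186 K/W
R_cav   = 0.13/(0.0516×0.87×10.5) = 0.2758 K/W
1/R_core = 1/R_stud + 1/R_cav → R_core = 0.001848 K/W
R_outer = 0.014/(0.194×10.5) = 0.006873 K/W
R_total = 0.0167 K/W
Q = ΔT/R_total = 14/0.0167

Q ≈ 838 W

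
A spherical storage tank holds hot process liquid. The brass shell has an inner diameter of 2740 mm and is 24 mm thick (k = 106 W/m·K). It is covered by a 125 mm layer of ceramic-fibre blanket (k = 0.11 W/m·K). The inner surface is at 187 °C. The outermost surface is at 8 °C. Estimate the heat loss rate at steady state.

Spherical conduction: R = (1/r_in − 1/r_out)/(4πk) per layer; series-sum.
R_brass shell = (1/1.37 − 1/1.394)/(4π×106) = 9.434×10^-6 K/W
R_ceramic-fibre blanket = (1/1.394 − 1/1.519)/(4π×0.11) = 0.04271 K/W
R_total = 0.04272 K/W
Q = ΔT/R_total = 179/0.04272

Q ≈ 4190 W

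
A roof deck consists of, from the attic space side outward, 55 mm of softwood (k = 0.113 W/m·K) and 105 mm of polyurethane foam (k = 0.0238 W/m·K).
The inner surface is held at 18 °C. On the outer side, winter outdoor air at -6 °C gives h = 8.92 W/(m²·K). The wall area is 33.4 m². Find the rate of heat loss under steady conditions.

Series thermal resistances:
R_softwood = L/(kA) = 0.055/(0.113×33.4) = 0.01457 K/W
R_polyurethane foam = L/(kA) = 0.105/(0.0238×33.4) = 0.1321 K/W
R_outer film = 1/(h_o·A) = 1/(8.92×33.4) = 0.003357 K/W
R_total = 0.15 K/W
Q = ΔT / R_total = 24 / 0.15

Q ≈ 160 W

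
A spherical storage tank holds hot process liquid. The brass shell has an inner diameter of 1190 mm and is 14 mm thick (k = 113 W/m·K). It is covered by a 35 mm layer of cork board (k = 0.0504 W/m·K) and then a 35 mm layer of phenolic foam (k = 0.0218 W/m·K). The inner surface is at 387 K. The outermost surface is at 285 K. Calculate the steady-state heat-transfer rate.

Q ≈ 236 W

Spherical conduction: R = (1/r_in − 1/r_out)/(4πk) per layer; series-sum.
R_brass shell = (1/0.595 − 1/0.609)/(4π×113) = 2.721×10^-5 K/W
R_cork board = (1/0.609 − 1/0.644)/(4π×0.0504) = 0.1409 K/W
R_phenolic foam = (1/0.644 − 1/0.679)/(4π×0.0218) = 0.2922 K/W
R_total = 0.4331 K/W
Q = ΔT/R_total = 102/0.4331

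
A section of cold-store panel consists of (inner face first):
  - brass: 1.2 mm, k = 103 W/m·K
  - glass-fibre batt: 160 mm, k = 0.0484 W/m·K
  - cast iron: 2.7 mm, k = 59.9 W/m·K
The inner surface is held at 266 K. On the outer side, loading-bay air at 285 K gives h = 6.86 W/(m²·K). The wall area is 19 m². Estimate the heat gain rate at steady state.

Q ≈ 105 W

Using the resistance-network approach (series):
R_brass = L/(kA) = 0.0012/(103×19) = 6.132×10^-7 K/W
R_glass-fibre batt = L/(kA) = 0.16/(0.0484×19) = 0.174 K/W
R_cast iron = L/(kA) = 0.0027/(59.9×19) = 2.372×10^-6 K/W
R_outer film = 1/(h_o·A) = 1/(6.86×19) = 0.007672 K/W
R_total = 0.1817 K/W
Q = ΔT / R_total = 19 / 0.1817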